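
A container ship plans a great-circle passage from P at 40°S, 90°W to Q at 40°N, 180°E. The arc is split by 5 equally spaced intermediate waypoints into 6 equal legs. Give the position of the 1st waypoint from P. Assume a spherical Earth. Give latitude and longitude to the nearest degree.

≈ 28°S, 108°W

Write both endpoints as unit vectors p₁, p₂ with components (cos φ cos λ, cos φ sin λ, sin φ).
The central angle between the endpoints is δ = arccos(p₁·p₂) ≈ 1.997 rad (114.4°).
Interpolate at f = 1/6 with slerp weights a = sin((1−f)δ)/sin δ ≈ 1.093, b = sin(fδ)/sin δ ≈ 0.359.
p = a·p₁ + b·p₂ ≈ (-0.275, -0.838, -0.472); φ = arcsin(p_z) ≈ -28.18°, λ = atan2(p_y, p_x) ≈ -108.16°.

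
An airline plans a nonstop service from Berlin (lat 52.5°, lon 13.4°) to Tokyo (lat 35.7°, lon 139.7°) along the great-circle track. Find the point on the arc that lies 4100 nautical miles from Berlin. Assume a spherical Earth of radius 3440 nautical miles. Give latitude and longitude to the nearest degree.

Write both endpoints as unit vectors p₁, p₂ with components (cos φ cos λ, cos φ sin λ, sin φ).
The central angle between the endpoints is δ = arccos(p₁·p₂) ≈ 1.400 rad (80.2°). The total great-circle distance is δ·R ≈ 1.400 × 3440 ≈ 4815 nmi, so the target fraction is f = 4100/4815 ≈ 0.852.
Interpolate at f ≈ 0.852 with slerp weights a = sin((1−f)δ)/sin δ ≈ 0.209, b = sin(fδ)/sin δ ≈ 0.943.
p = a·p₁ + b·p₂ ≈ (-0.460, 0.525, 0.716); φ = arcsin(p_z) ≈ 45.75°, λ = atan2(p_y, p_x) ≈ 131.23°.

≈ lat 46°, lon 131°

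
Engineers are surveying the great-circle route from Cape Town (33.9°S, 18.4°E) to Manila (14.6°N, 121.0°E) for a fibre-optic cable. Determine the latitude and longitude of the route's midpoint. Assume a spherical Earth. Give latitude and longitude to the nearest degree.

Write both endpoints as unit vectors p₁, p₂ with components (cos φ cos λ, cos φ sin λ, sin φ).
The central angle between the endpoints is δ = arccos(p₁·p₂) ≈ 1.892 rad (108.4°).
Interpolate at f = 1/2 with slerp weights a = sin((1−f)δ)/sin δ ≈ 0.855, b = sin(fδ)/sin δ ≈ 0.855.
p = a·p₁ + b·p₂ ≈ (0.247, 0.933, -0.261); φ = arcsin(p_z) ≈ -15.15°, λ = atan2(p_y, p_x) ≈ 75.16°.

≈ (15°S, 75°E)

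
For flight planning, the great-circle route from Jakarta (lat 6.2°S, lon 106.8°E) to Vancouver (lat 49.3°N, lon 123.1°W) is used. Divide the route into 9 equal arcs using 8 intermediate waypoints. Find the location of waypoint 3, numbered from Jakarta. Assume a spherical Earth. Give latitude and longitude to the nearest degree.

Convert each endpoint to a unit vector on the sphere (x = cos φ cos λ, y = cos φ sin λ, z = sin φ).
The central angle between the endpoints is δ = arccos(p₁·p₂) ≈ 2.094 rad (120.0°).
Interpolate at f = 3/9 with slerp weights a = sin((1−f)δ)/sin δ ≈ 1.137, b = sin(fδ)/sin δ ≈ 0.742.
p = a·p₁ + b·p₂ ≈ (-0.591, 0.677, 0.440); φ = arcsin(p_z) ≈ 26.08°, λ = atan2(p_y, p_x) ≈ 131.13°.

≈ lat 26°N, lon 131°E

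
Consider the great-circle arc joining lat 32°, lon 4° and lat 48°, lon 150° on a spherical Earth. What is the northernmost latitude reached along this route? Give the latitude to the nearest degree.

The great circle lies in the plane with unit normal n̂ = (p₁ × p₂)/|p₁ × p₂|.
Here n̂_z ≈ +0.318; the vertex latitude is φ_max = arccos|n̂_z| ≈ 71.4°.
Check via Clairaut: cos φ_max = |cos φ₁| · sin C = cos(32.0°)·sin(22.0°) ≈ 0.318, again giving ≈ 71.4°.

≈ 71°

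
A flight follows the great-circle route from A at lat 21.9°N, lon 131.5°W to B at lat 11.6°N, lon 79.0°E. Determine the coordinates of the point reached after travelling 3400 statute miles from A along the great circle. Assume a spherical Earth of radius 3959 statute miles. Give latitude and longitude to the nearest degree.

≈ lat 48°N, lon 176°E

Write both endpoints as unit vectors p₁, p₂ with components (cos φ cos λ, cos φ sin λ, sin φ).
The central angle between the endpoints is δ = arccos(p₁·p₂) ≈ 2.358 rad (135.1°). The total great-circle distance is δ·R ≈ 2.358 × 3959 ≈ 9334 mi, so the target fraction is f = 3400/9334 ≈ 0.364.
Interpolate at f ≈ 0.364 with slerp weights a = sin((1−f)δ)/sin δ ≈ 1.413, b = sin(fδ)/sin δ ≈ 1.072.
p = a·p₁ + b·p₂ ≈ (-0.668, 0.049, 0.742); φ = arcsin(p_z) ≈ 47.94°, λ = atan2(p_y, p_x) ≈ 175.77°.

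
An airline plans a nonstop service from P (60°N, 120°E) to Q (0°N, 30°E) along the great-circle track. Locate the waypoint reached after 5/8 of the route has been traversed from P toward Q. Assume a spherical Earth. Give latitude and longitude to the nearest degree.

≈ (29°N, 48°E)

From cos δ = sin φ₁ sin φ₂ + cos φ₁ cos φ₂ cos Δλ, the central angle is δ ≈ 1.571 rad (90.0°).
Interpolate at f = 5/8 with slerp weights a = sin((1−f)δ)/sin δ ≈ 0.556, b = sin(fδ)/sin δ ≈ 0.831.
p = a·p₁ + b·p₂ ≈ (0.581, 0.656, 0.481); φ = arcsin(p_z) ≈ 28.76°, λ = atan2(p_y, p_x) ≈ 48.47°.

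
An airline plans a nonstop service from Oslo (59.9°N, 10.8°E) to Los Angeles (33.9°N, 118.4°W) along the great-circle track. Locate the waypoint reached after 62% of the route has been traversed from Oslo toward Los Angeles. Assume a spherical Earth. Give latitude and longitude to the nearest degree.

≈ 59°N, 96°W

Convert each endpoint to a unit vector on the sphere (x = cos φ cos λ, y = cos φ sin λ, z = sin φ).
The central angle between the endpoints is δ = arccos(p₁·p₂) ≈ 1.350 rad (77.3°).
Interpolate at f = 0.62 with slerp weights a = sin((1−f)δ)/sin δ ≈ 0.503, b = sin(fδ)/sin δ ≈ 0.761.
p = a·p₁ + b·p₂ ≈ (-0.053, -0.508, 0.860); φ = arcsin(p_z) ≈ 59.26°, λ = atan2(p_y, p_x) ≈ -95.92°.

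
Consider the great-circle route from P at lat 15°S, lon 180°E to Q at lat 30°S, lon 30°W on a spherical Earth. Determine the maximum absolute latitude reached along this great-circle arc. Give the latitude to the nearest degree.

The great circle lies in the plane with unit normal n̂ = (p₁ × p₂)/|p₁ × p₂|.
Here n̂_z ≈ +0.520; the vertex latitude is φ_max = arccos|n̂_z| ≈ 58.6°.
Check via Clairaut: cos φ_max = |cos φ₁| · sin C = cos(15.0°)·sin(147.4°) ≈ 0.520, again giving ≈ 58.6°.

≈ 59°S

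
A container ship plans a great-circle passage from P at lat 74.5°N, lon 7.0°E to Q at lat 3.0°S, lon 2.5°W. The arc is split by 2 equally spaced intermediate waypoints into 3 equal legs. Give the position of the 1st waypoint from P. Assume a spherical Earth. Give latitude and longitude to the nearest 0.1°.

≈ lat 48.7°N, lon 0.6°E

Convert each endpoint to a unit vector on the sphere (x = cos φ cos λ, y = cos φ sin λ, z = sin φ).
The central angle between the endpoints is δ = arccos(p₁·p₂) ≈ 1.356 rad (77.7°).
Interpolate at f = 1/3 with slerp weights a = sin((1−f)δ)/sin δ ≈ 0.804, b = sin(fδ)/sin δ ≈ 0.447.
p = a·p₁ + b·p₂ ≈ (0.659, 0.007, 0.752); φ = arcsin(p_z) ≈ 48.74°, λ = atan2(p_y, p_x) ≈ 0.58°.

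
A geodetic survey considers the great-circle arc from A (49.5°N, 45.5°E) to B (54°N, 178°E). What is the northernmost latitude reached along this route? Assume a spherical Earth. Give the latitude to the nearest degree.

≈ 72°N

The great circle lies in the plane with unit normal n̂ = (p₁ × p₂)/|p₁ × p₂|.
Here n̂_z ≈ +0.301; the vertex latitude is φ_max = arccos|n̂_z| ≈ 72.5°.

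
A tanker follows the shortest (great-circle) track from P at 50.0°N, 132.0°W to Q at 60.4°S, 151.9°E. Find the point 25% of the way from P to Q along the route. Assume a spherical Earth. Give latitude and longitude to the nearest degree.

≈ 22°N, 152°W

From cos δ = sin φ₁ sin φ₂ + cos φ₁ cos φ₂ cos Δλ, the central angle is δ ≈ 2.202 rad (126.1°).
Interpolate at f = 0.25 with slerp weights a = sin((1−f)δ)/sin δ ≈ 1.234, b = sin(fδ)/sin δ ≈ 0.648.
p = a·p₁ + b·p₂ ≈ (-0.813, -0.439, 0.382); φ = arcsin(p_z) ≈ 22.48°, λ = atan2(p_y, p_x) ≈ -151.64°.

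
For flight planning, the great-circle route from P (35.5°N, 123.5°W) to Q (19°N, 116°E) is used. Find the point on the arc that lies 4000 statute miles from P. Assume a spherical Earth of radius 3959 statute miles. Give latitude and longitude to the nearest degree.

≈ (44°N, 159°E)

The haversine formula gives a central angle δ ≈ 1.774 rad (101.6°) between the endpoints. The total great-circle distance is δ·R ≈ 1.774 × 3959 ≈ 7023 mi, so the target fraction is f = 4000/7023 ≈ 0.570.
Interpolate at f ≈ 0.570 with slerp weights a = sin((1−f)δ)/sin δ ≈ 0.706, b = sin(fδ)/sin δ ≈ 0.865.
p = a·p₁ + b·p₂ ≈ (-0.676, 0.256, 0.691); φ = arcsin(p_z) ≈ 43.75°, λ = atan2(p_y, p_x) ≈ 159.27°.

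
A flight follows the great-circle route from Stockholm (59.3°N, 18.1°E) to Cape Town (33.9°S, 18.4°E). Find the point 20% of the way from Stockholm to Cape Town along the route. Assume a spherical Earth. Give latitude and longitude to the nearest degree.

Convert each endpoint to a unit vector on the sphere (x = cos φ cos λ, y = cos φ sin λ, z = sin φ).
The central angle between the endpoints is δ = arccos(p₁·p₂) ≈ 1.627 rad (93.2°).
Interpolate at f = 0.20 with slerp weights a = sin((1−f)δ)/sin δ ≈ 0.965, b = sin(fδ)/sin δ ≈ 0.320.
p = a·p₁ + b·p₂ ≈ (0.721, 0.237, 0.652); φ = arcsin(p_z) ≈ 40.66°, λ = atan2(p_y, p_x) ≈ 18.21°.

≈ (41°N, 18°E)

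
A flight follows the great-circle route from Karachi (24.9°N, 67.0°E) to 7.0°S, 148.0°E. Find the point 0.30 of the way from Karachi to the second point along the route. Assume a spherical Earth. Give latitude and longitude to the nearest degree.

Write both endpoints as unit vectors p₁, p₂ with components (cos φ cos λ, cos φ sin λ, sin φ).
The central angle between the endpoints is δ = arccos(p₁·p₂) ≈ 1.481 rad (84.9°).
Interpolate at f = 0.30 with slerp weights a = sin((1−f)δ)/sin δ ≈ 0.864, b = sin(fδ)/sin δ ≈ 0.432.
p = a·p₁ + b·p₂ ≈ (-0.057, 0.949, 0.311); φ = arcsin(p_z) ≈ 18.14°, λ = atan2(p_y, p_x) ≈ 93.44°.

≈ 18°N, 93°E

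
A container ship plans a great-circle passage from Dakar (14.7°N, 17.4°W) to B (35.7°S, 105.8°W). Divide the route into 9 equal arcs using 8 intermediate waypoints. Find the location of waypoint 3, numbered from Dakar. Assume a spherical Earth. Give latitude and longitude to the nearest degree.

≈ (5°S, 44°W)

The haversine formula gives a central angle δ ≈ 1.697 rad (97.2°) between the endpoints.
Interpolate at f = 3/9 with slerp weights a = sin((1−f)δ)/sin δ ≈ 0.912, b = sin(fδ)/sin δ ≈ 0.540.
p = a·p₁ + b·p₂ ≈ (0.723, -0.686, -0.084); φ = arcsin(p_z) ≈ -4.81°, λ = atan2(p_y, p_x) ≈ -43.52°.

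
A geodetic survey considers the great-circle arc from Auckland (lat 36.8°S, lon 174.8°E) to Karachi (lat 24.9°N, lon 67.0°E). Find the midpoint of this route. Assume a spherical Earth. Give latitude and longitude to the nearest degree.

Write both endpoints as unit vectors p₁, p₂ with components (cos φ cos λ, cos φ sin λ, sin φ).
The central angle between the endpoints is δ = arccos(p₁·p₂) ≈ 2.065 rad (118.3°).
Interpolate at f = 1/2 with slerp weights a = sin((1−f)δ)/sin δ ≈ 0.975, b = sin(fδ)/sin δ ≈ 0.975.
p = a·p₁ + b·p₂ ≈ (-0.432, 0.885, -0.174); φ = arcsin(p_z) ≈ -10.00°, λ = atan2(p_y, p_x) ≈ 116.02°.

≈ lat 10°S, lon 116°E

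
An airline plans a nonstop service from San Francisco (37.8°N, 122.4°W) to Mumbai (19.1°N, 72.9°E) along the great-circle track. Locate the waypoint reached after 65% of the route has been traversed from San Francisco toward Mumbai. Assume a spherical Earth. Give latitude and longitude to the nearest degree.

Write both endpoints as unit vectors p₁, p₂ with components (cos φ cos λ, cos φ sin λ, sin φ).
The central angle between the endpoints is δ = arccos(p₁·p₂) ≈ 2.117 rad (121.3°).
Interpolate at f = 0.65 with slerp weights a = sin((1−f)δ)/sin δ ≈ 0.790, b = sin(fδ)/sin δ ≈ 1.148.
p = a·p₁ + b·p₂ ≈ (-0.015, 0.510, 0.860); φ = arcsin(p_z) ≈ 59.32°, λ = atan2(p_y, p_x) ≈ 91.73°.

≈ 59°N, 92°E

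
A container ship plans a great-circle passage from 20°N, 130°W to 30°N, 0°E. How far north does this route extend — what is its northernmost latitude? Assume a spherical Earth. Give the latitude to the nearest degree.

≈ 48°N

The great circle lies in the plane with unit normal n̂ = (p₁ × p₂)/|p₁ × p₂|.
Here n̂_z ≈ +0.666; the vertex latitude is φ_max = arccos|n̂_z| ≈ 48.2°.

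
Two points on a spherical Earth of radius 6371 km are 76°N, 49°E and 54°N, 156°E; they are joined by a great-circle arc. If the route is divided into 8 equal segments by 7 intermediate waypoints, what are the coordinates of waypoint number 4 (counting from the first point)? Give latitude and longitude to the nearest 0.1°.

≈ 72.3°N, 131.9°E

Write both endpoints as unit vectors p₁, p₂ with components (cos φ cos λ, cos φ sin λ, sin φ).
The central angle between the endpoints is δ = arccos(p₁·p₂) ≈ 0.733 rad (42.0°).
Interpolate at f = 4/8 with slerp weights a = sin((1−f)δ)/sin δ ≈ 0.536, b = sin(fδ)/sin δ ≈ 0.536.
p = a·p₁ + b·p₂ ≈ (-0.203, 0.226, 0.953); φ = arcsin(p_z) ≈ 72.34°, λ = atan2(p_y, p_x) ≈ 131.89°.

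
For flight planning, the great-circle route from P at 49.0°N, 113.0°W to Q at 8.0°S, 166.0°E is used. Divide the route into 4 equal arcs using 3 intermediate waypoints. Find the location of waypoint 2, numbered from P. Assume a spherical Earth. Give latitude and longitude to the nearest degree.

≈ 26°N, 163°W

Write both endpoints as unit vectors p₁, p₂ with components (cos φ cos λ, cos φ sin λ, sin φ).
The central angle between the endpoints is δ = arccos(p₁·p₂) ≈ 1.574 rad (90.2°).
Interpolate at f = 2/4 with slerp weights a = sin((1−f)δ)/sin δ ≈ 0.708, b = sin(fδ)/sin δ ≈ 0.708.
p = a·p₁ + b·p₂ ≈ (-0.862, -0.258, 0.436); φ = arcsin(p_z) ≈ 25.85°, λ = atan2(p_y, p_x) ≈ -163.34°.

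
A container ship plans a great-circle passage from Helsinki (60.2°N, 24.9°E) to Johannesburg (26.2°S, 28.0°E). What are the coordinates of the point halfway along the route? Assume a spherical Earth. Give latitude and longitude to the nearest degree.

Write both endpoints as unit vectors p₁, p₂ with components (cos φ cos λ, cos φ sin λ, sin φ).
The central angle between the endpoints is δ = arccos(p₁·p₂) ≈ 1.509 rad (86.4°).
Interpolate at f = 1/2 with slerp weights a = sin((1−f)δ)/sin δ ≈ 0.686, b = sin(fδ)/sin δ ≈ 0.686.
p = a·p₁ + b·p₂ ≈ (0.853, 0.433, 0.292); φ = arcsin(p_z) ≈ 17.01°, λ = atan2(p_y, p_x) ≈ 26.90°.

≈ (17°N, 27°E)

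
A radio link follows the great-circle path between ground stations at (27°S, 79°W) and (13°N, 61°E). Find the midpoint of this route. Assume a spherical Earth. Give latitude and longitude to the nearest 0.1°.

≈ (19.6°S, 2.0°W)

Write both endpoints as unit vectors p₁, p₂ with components (cos φ cos λ, cos φ sin λ, sin φ).
The central angle between the endpoints is δ = arccos(p₁·p₂) ≈ 2.445 rad (140.1°).
Interpolate at f = 1/2 with slerp weights a = sin((1−f)δ)/sin δ ≈ 1.465, b = sin(fδ)/sin δ ≈ 1.465.
p = a·p₁ + b·p₂ ≈ (0.941, -0.033, -0.336); φ = arcsin(p_z) ≈ -19.61°, λ = atan2(p_y, p_x) ≈ -2.00°.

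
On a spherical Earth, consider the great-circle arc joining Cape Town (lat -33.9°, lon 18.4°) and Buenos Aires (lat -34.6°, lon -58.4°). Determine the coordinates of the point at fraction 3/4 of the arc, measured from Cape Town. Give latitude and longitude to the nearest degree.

≈ lat -39°, lon -40°

Convert each endpoint to a unit vector on the sphere (x = cos φ cos λ, y = cos φ sin λ, z = sin φ).
The central angle between the endpoints is δ = arccos(p₁·p₂) ≈ 1.078 rad (61.8°).
Interpolate at f = 3/4 with slerp weights a = sin((1−f)δ)/sin δ ≈ 0.302, b = sin(fδ)/sin δ ≈ 0.821.
p = a·p₁ + b·p₂ ≈ (0.592, -0.496, -0.635); φ = arcsin(p_z) ≈ -39.40°, λ = atan2(p_y, p_x) ≈ -39.97°.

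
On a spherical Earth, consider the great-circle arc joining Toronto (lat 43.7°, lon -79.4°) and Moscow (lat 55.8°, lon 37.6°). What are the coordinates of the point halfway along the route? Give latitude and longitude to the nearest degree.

Convert each endpoint to a unit vector on the sphere (x = cos φ cos λ, y = cos φ sin λ, z = sin φ).
The central angle between the endpoints is δ = arccos(p₁·p₂) ≈ 1.173 rad (67.2°).
Interpolate at f = 1/2 with slerp weights a = sin((1−f)δ)/sin δ ≈ 0.600, b = sin(fδ)/sin δ ≈ 0.600.
p = a·p₁ + b·p₂ ≈ (0.347, -0.221, 0.911); φ = arcsin(p_z) ≈ 65.70°, λ = atan2(p_y, p_x) ≈ -32.45°.

≈ lat 66°, lon -32°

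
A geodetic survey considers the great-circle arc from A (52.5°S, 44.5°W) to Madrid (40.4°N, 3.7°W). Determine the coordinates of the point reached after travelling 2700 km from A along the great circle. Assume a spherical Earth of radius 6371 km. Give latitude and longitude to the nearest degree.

Write both endpoints as unit vectors p₁, p₂ with components (cos φ cos λ, cos φ sin λ, sin φ).
The central angle between the endpoints is δ = arccos(p₁·p₂) ≈ 1.735 rad (99.4°). The total great-circle distance is δ·R ≈ 1.735 × 6371 ≈ 11052 km, so the target fraction is f = 2700/11052 ≈ 0.244.
Interpolate at f ≈ 0.244 with slerp weights a = sin((1−f)δ)/sin δ ≈ 0.980, b = sin(fδ)/sin δ ≈ 0.417.
p = a·p₁ + b·p₂ ≈ (0.742, -0.438, -0.507); φ = arcsin(p_z) ≈ -30.46°, λ = atan2(p_y, p_x) ≈ -30.58°.

≈ (30°S, 31°W)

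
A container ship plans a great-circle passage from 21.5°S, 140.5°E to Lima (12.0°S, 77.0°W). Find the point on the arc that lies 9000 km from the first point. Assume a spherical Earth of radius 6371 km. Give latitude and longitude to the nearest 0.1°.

Convert each endpoint to a unit vector on the sphere (x = cos φ cos λ, y = cos φ sin λ, z = sin φ).
The central angle between the endpoints is δ = arccos(p₁·p₂) ≈ 2.273 rad (130.2°). The total great-circle distance is δ·R ≈ 2.273 × 6371 ≈ 14481 km, so the target fraction is f = 9000/14481 ≈ 0.622.
Interpolate at f ≈ 0.622 with slerp weights a = sin((1−f)δ)/sin δ ≈ 0.993, b = sin(fδ)/sin δ ≈ 1.293.
p = a·p₁ + b·p₂ ≈ (-0.428, -0.645, -0.633); φ = arcsin(p_z) ≈ -39.26°, λ = atan2(p_y, p_x) ≈ -123.57°.

≈ 39.3°S, 123.6°W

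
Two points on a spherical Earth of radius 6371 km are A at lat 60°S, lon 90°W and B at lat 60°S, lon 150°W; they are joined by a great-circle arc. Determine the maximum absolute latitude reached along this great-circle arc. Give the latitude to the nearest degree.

The great circle lies in the plane with unit normal n̂ = (p₁ × p₂)/|p₁ × p₂|.
Here n̂_z ≈ -0.447; the vertex latitude is φ_max = arccos|n̂_z| ≈ 63.4°.

≈ 63°S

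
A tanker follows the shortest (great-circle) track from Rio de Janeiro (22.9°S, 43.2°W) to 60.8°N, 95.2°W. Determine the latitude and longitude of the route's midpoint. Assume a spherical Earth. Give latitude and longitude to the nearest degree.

Convert each endpoint to a unit vector on the sphere (x = cos φ cos λ, y = cos φ sin λ, z = sin φ).
The central angle between the endpoints is δ = arccos(p₁·p₂) ≈ 1.634 rad (93.6°).
Interpolate at f = 1/2 with slerp weights a = sin((1−f)δ)/sin δ ≈ 0.730, b = sin(fδ)/sin δ ≈ 0.730.
p = a·p₁ + b·p₂ ≈ (0.458, -0.816, 0.353); φ = arcsin(p_z) ≈ 20.70°, λ = atan2(p_y, p_x) ≈ -60.67°.

≈ 21°N, 61°W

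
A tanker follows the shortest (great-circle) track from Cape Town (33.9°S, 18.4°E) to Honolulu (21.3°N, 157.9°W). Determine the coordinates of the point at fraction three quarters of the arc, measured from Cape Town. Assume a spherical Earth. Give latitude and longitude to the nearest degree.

≈ 19°S, 148°W

Write both endpoints as unit vectors p₁, p₂ with components (cos φ cos λ, cos φ sin λ, sin φ).
The central angle between the endpoints is δ = arccos(p₁·p₂) ≈ 2.914 rad (167.0°).
Interpolate at f = 3/4 with slerp weights a = sin((1−f)δ)/sin δ ≈ 2.956, b = sin(fδ)/sin δ ≈ 3.626.
p = a·p₁ + b·p₂ ≈ (-0.802, -0.497, -0.332); φ = arcsin(p_z) ≈ -19.36°, λ = atan2(p_y, p_x) ≈ -148.24°.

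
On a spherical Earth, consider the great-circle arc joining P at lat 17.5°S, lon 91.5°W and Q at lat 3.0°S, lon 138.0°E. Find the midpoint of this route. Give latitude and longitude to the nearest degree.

≈ lat 23°S, lon 160°W

The haversine formula gives a central angle δ ≈ 2.218 rad (127.1°) between the endpoints.
Interpolate at f = 1/2 with slerp weights a = sin((1−f)δ)/sin δ ≈ 1.122, b = sin(fδ)/sin δ ≈ 1.122.
p = a·p₁ + b·p₂ ≈ (-0.861, -0.320, -0.396); φ = arcsin(p_z) ≈ -23.33°, λ = atan2(p_y, p_x) ≈ -159.61°.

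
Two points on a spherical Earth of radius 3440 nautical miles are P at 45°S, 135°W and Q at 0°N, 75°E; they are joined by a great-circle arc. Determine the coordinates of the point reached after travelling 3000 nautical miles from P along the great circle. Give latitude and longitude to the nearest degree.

≈ 61°S, 139°E

Write both endpoints as unit vectors p₁, p₂ with components (cos φ cos λ, cos φ sin λ, sin φ).
The central angle between the endpoints is δ = arccos(p₁·p₂) ≈ 2.230 rad (127.8°). The total great-circle distance is δ·R ≈ 2.230 × 3440 ≈ 7671 nmi, so the target fraction is f = 3000/7671 ≈ 0.391.
Interpolate at f ≈ 0.391 with slerp weights a = sin((1−f)δ)/sin δ ≈ 1.236, b = sin(fδ)/sin δ ≈ 0.969.
p = a·p₁ + b·p₂ ≈ (-0.367, 0.317, -0.874); φ = arcsin(p_z) ≈ -60.95°, λ = atan2(p_y, p_x) ≈ 139.19°.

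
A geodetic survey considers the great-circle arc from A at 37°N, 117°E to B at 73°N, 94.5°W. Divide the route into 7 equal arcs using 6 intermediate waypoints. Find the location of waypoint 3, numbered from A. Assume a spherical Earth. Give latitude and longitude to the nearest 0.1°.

From cos δ = sin φ₁ sin φ₂ + cos φ₁ cos φ₂ cos Δλ, the central angle is δ ≈ 1.185 rad (67.9°).
Interpolate at f = 3/7 with slerp weights a = sin((1−f)δ)/sin δ ≈ 0.676, b = sin(fδ)/sin δ ≈ 0.525.
p = a·p₁ + b·p₂ ≈ (-0.257, 0.328, 0.909); φ = arcsin(p_z) ≈ 65.35°, λ = atan2(p_y, p_x) ≈ 128.09°.

≈ 65.4°N, 128.1°E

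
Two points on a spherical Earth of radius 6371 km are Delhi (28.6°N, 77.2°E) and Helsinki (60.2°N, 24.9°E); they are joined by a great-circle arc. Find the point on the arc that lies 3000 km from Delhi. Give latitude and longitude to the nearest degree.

≈ 50°N, 55°E

Convert each endpoint to a unit vector on the sphere (x = cos φ cos λ, y = cos φ sin λ, z = sin φ).
The central angle between the endpoints is δ = arccos(p₁·p₂) ≈ 0.820 rad (47.0°). The total great-circle distance is δ·R ≈ 0.820 × 6371 ≈ 5224 km, so the target fraction is f = 3000/5224 ≈ 0.574.
Interpolate at f ≈ 0.574 with slerp weights a = sin((1−f)δ)/sin δ ≈ 0.468, b = sin(fδ)/sin δ ≈ 0.620.
p = a·p₁ + b·p₂ ≈ (0.371, 0.530, 0.762); φ = arcsin(p_z) ≈ 49.68°, λ = atan2(p_y, p_x) ≈ 55.05°.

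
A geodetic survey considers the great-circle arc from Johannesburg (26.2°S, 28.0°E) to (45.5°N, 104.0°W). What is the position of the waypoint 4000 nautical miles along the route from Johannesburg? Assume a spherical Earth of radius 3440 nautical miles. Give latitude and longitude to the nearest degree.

Write both endpoints as unit vectors p₁, p₂ with components (cos φ cos λ, cos φ sin λ, sin φ).
The central angle between the endpoints is δ = arccos(p₁·p₂) ≈ 2.398 rad (137.4°). The total great-circle distance is δ·R ≈ 2.398 × 3440 ≈ 8247 nmi, so the target fraction is f = 4000/8247 ≈ 0.485.
Interpolate at f ≈ 0.485 with slerp weights a = sin((1−f)δ)/sin δ ≈ 1.394, b = sin(fδ)/sin δ ≈ 1.355.
p = a·p₁ + b·p₂ ≈ (0.874, -0.335, 0.351); φ = arcsin(p_z) ≈ 20.56°, λ = atan2(p_y, p_x) ≈ -20.94°.

≈ (21°N, 21°W)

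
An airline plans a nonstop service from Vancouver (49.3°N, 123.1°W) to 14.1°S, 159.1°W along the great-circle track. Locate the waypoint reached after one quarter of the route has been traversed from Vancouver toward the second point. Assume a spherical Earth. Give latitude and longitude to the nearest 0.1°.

≈ 34.3°N, 136.0°W

Convert each endpoint to a unit vector on the sphere (x = cos φ cos λ, y = cos φ sin λ, z = sin φ).
The central angle between the endpoints is δ = arccos(p₁·p₂) ≈ 1.238 rad (70.9°).
Interpolate at f = 1/4 with slerp weights a = sin((1−f)δ)/sin δ ≈ 0.847, b = sin(fδ)/sin δ ≈ 0.322.
p = a·p₁ + b·p₂ ≈ (-0.594, -0.574, 0.564); φ = arcsin(p_z) ≈ 34.32°, λ = atan2(p_y, p_x) ≈ -135.95°.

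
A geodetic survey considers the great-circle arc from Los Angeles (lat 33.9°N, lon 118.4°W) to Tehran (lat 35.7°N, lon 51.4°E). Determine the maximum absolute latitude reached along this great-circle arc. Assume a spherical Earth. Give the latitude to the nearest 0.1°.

The great circle lies in the plane with unit normal n̂ = (p₁ × p₂)/|p₁ × p₂|.
Here n̂_z ≈ +0.127; the vertex latitude is φ_max = arccos|n̂_z| ≈ 82.7°.

≈ 82.7°N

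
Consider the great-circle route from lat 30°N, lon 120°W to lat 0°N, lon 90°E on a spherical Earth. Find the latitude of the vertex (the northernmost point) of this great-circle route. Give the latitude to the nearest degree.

The great circle lies in the plane with unit normal n̂ = (p₁ × p₂)/|p₁ × p₂|.
Here n̂_z ≈ -0.655; the vertex latitude is φ_max = arccos|n̂_z| ≈ 49.1°.
Check via Clairaut: cos φ_max = |cos φ₁| · sin C = cos(30.0°)·sin(49.1°) ≈ 0.655, again giving ≈ 49.1°.

≈ 49°N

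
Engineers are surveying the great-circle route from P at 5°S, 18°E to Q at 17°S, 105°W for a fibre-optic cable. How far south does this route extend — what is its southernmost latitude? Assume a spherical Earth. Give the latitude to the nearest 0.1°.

≈ 23.3°S

The great circle lies in the plane with unit normal n̂ = (p₁ × p₂)/|p₁ × p₂|.
Here n̂_z ≈ -0.919; the vertex latitude is φ_max = arccos|n̂_z| ≈ 23.3°.
Check via Clairaut: cos φ_max = |cos φ₁| · sin C = cos(5.0°)·sin(112.8°) ≈ 0.919, again giving ≈ 23.3°.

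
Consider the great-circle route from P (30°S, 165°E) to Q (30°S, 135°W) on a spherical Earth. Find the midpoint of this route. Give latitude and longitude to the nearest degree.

Write both endpoints as unit vectors p₁, p₂ with components (cos φ cos λ, cos φ sin λ, sin φ).
The central angle between the endpoints is δ = arccos(p₁·p₂) ≈ 0.896 rad (51.3°).
Interpolate at f = 1/2 with slerp weights a = sin((1−f)δ)/sin δ ≈ 0.555, b = sin(fδ)/sin δ ≈ 0.555.
p = a·p₁ + b·p₂ ≈ (-0.804, -0.215, -0.555); φ = arcsin(p_z) ≈ -33.69°, λ = atan2(p_y, p_x) ≈ -165.00°.

≈ (34°S, 165°W)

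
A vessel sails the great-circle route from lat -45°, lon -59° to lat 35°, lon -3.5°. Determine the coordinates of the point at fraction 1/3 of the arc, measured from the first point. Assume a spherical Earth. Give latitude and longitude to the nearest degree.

Convert each endpoint to a unit vector on the sphere (x = cos φ cos λ, y = cos φ sin λ, z = sin φ).
The central angle between the endpoints is δ = arccos(p₁·p₂) ≈ 1.648 rad (94.4°).
Interpolate at f = 1/3 with slerp weights a = sin((1−f)δ)/sin δ ≈ 0.893, b = sin(fδ)/sin δ ≈ 0.524.
p = a·p₁ + b·p₂ ≈ (0.754, -0.568, -0.331); φ = arcsin(p_z) ≈ -19.35°, λ = atan2(p_y, p_x) ≈ -36.99°.

≈ lat -19°, lon -37°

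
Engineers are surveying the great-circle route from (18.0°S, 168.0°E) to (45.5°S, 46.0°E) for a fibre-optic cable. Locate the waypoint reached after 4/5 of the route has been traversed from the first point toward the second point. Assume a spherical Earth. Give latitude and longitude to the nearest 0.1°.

Convert each endpoint to a unit vector on the sphere (x = cos φ cos λ, y = cos φ sin λ, z = sin φ).
The central angle between the endpoints is δ = arccos(p₁·p₂) ≈ 1.704 rad (97.6°).
Interpolate at f = 4/5 with slerp weights a = sin((1−f)δ)/sin δ ≈ 0.337, b = sin(fδ)/sin δ ≈ 0.987.
p = a·p₁ + b·p₂ ≈ (0.167, 0.564, -0.808); φ = arcsin(p_z) ≈ -53.94°, λ = atan2(p_y, p_x) ≈ 73.52°.

≈ (53.9°S, 73.5°E)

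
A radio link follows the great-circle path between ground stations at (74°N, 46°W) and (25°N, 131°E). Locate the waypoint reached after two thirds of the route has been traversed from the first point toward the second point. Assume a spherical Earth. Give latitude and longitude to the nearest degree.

Convert each endpoint to a unit vector on the sphere (x = cos φ cos λ, y = cos φ sin λ, z = sin φ).
The central angle between the endpoints is δ = arccos(p₁·p₂) ≈ 1.413 rad (81.0°).
Interpolate at f = 2/3 with slerp weights a = sin((1−f)δ)/sin δ ≈ 0.460, b = sin(fδ)/sin δ ≈ 0.819.
p = a·p₁ + b·p₂ ≈ (-0.399, 0.469, 0.788); φ = arcsin(p_z) ≈ 51.99°, λ = atan2(p_y, p_x) ≈ 130.38°.

≈ (52°N, 130°E)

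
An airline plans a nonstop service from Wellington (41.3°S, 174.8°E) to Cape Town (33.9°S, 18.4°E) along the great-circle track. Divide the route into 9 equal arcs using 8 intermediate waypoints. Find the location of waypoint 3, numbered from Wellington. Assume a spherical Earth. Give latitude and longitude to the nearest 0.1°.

Convert each endpoint to a unit vector on the sphere (x = cos φ cos λ, y = cos φ sin λ, z = sin φ).
The central angle between the endpoints is δ = arccos(p₁·p₂) ≈ 1.776 rad (101.7°).
Interpolate at f = 3/9 with slerp weights a = sin((1−f)δ)/sin δ ≈ 0.946, b = sin(fδ)/sin δ ≈ 0.570.
p = a·p₁ + b·p₂ ≈ (-0.259, 0.214, -0.942); φ = arcsin(p_z) ≈ -70.39°, λ = atan2(p_y, p_x) ≈ 140.46°.

≈ 70.4°S, 140.5°E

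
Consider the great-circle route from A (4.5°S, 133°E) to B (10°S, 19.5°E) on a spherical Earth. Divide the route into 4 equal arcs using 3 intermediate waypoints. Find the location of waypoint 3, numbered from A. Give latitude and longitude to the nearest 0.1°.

≈ (13.1°S, 48.0°E)

Convert each endpoint to a unit vector on the sphere (x = cos φ cos λ, y = cos φ sin λ, z = sin φ).
The central angle between the endpoints is δ = arccos(p₁·p₂) ≈ 1.958 rad (112.2°).
Interpolate at f = 3/4 with slerp weights a = sin((1−f)δ)/sin δ ≈ 0.508, b = sin(fδ)/sin δ ≈ 1.074.
p = a·p₁ + b·p₂ ≈ (0.652, 0.724, -0.226); φ = arcsin(p_z) ≈ -13.09°, λ = atan2(p_y, p_x) ≈ 47.97°.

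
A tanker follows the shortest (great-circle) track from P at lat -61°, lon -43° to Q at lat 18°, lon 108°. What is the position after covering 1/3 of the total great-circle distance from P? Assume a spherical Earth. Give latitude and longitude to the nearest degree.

The haversine formula gives a central angle δ ≈ 2.310 rad (132.3°) between the endpoints.
Interpolate at f = 1/3 with slerp weights a = sin((1−f)δ)/sin δ ≈ 1.352, b = sin(fδ)/sin δ ≈ 0.942.
p = a·p₁ + b·p₂ ≈ (0.203, 0.405, -0.892); φ = arcsin(p_z) ≈ -63.09°, λ = atan2(p_y, p_x) ≈ 63.40°.

≈ lat -63°, lon 63°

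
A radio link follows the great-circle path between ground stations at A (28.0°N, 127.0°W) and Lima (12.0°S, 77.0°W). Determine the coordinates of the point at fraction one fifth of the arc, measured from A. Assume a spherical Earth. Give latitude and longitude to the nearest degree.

≈ (21°N, 116°W)

Write both endpoints as unit vectors p₁, p₂ with components (cos φ cos λ, cos φ sin λ, sin φ).
The central angle between the endpoints is δ = arccos(p₁·p₂) ≈ 1.096 rad (62.8°).
Interpolate at f = 1/5 with slerp weights a = sin((1−f)δ)/sin δ ≈ 0.864, b = sin(fδ)/sin δ ≈ 0.244.
p = a·p₁ + b·p₂ ≈ (-0.405, -0.842, 0.355); φ = arcsin(p_z) ≈ 20.79°, λ = atan2(p_y, p_x) ≈ -115.70°.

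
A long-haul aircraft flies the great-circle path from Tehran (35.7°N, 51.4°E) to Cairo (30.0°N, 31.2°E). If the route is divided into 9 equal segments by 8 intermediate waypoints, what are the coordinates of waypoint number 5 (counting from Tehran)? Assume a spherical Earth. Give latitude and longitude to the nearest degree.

The haversine formula gives a central angle δ ≈ 0.312 rad (17.9°) between the endpoints.
Interpolate at f = 5/9 with slerp weights a = sin((1−f)δ)/sin δ ≈ 0.450, b = sin(fδ)/sin δ ≈ 0.562.
p = a·p₁ + b·p₂ ≈ (0.644, 0.538, 0.544); φ = arcsin(p_z) ≈ 32.93°, λ = atan2(p_y, p_x) ≈ 39.85°.

≈ (33°N, 40°E)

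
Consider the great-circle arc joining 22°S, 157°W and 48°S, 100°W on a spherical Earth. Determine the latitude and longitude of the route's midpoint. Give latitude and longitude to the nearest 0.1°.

≈ 38.4°S, 133.5°W

The haversine formula gives a central angle δ ≈ 0.907 rad (52.0°) between the endpoints.
Interpolate at f = 1/2 with slerp weights a = sin((1−f)δ)/sin δ ≈ 0.556, b = sin(fδ)/sin δ ≈ 0.556.
p = a·p₁ + b·p₂ ≈ (-0.539, -0.568, -0.622); φ = arcsin(p_z) ≈ -38.44°, λ = atan2(p_y, p_x) ≈ -133.52°.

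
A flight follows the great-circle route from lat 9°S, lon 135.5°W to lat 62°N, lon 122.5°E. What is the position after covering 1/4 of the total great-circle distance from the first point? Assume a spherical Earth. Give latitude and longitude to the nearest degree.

≈ lat 14°N, lon 148°W

From cos δ = sin φ₁ sin φ₂ + cos φ₁ cos φ₂ cos Δλ, the central angle is δ ≈ 1.808 rad (103.6°).
Interpolate at f = 1/4 with slerp weights a = sin((1−f)δ)/sin δ ≈ 1.005, b = sin(fδ)/sin δ ≈ 0.449.
p = a·p₁ + b·p₂ ≈ (-0.821, -0.518, 0.239); φ = arcsin(p_z) ≈ 13.85°, λ = atan2(p_y, p_x) ≈ -147.77°.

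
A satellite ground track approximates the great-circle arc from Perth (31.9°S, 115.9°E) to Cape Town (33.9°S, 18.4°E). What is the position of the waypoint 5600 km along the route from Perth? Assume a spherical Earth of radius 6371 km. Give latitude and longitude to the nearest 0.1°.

≈ 43.7°S, 52.3°E

Convert each endpoint to a unit vector on the sphere (x = cos φ cos λ, y = cos φ sin λ, z = sin φ).
The central angle between the endpoints is δ = arccos(p₁·p₂) ≈ 1.367 rad (78.3°). The total great-circle distance is δ·R ≈ 1.367 × 6371 ≈ 8707 km, so the target fraction is f = 5600/8707 ≈ 0.643.
Interpolate at f ≈ 0.643 with slerp weights a = sin((1−f)δ)/sin δ ≈ 0.478, b = sin(fδ)/sin δ ≈ 0.786.
p = a·p₁ + b·p₂ ≈ (0.442, 0.571, -0.691); φ = arcsin(p_z) ≈ -43.75°, λ = atan2(p_y, p_x) ≈ 52.28°.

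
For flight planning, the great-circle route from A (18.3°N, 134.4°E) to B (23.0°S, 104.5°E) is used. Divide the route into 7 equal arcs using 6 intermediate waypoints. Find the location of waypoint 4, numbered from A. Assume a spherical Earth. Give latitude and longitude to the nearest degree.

Convert each endpoint to a unit vector on the sphere (x = cos φ cos λ, y = cos φ sin λ, z = sin φ).
The central angle between the endpoints is δ = arccos(p₁·p₂) ≈ 0.883 rad (50.6°).
Interpolate at f = 4/7 with slerp weights a = sin((1−f)δ)/sin δ ≈ 0.478, b = sin(fδ)/sin δ ≈ 0.626.
p = a·p₁ + b·p₂ ≈ (-0.462, 0.882, -0.094); φ = arcsin(p_z) ≈ -5.41°, λ = atan2(p_y, p_x) ≈ 117.64°.

≈ (5°S, 118°E)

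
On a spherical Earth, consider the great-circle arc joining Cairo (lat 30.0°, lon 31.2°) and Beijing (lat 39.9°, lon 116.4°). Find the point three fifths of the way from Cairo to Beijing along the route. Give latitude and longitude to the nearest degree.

≈ lat 44°, lon 80°

Convert each endpoint to a unit vector on the sphere (x = cos φ cos λ, y = cos φ sin λ, z = sin φ).
The central angle between the endpoints is δ = arccos(p₁·p₂) ≈ 1.185 rad (67.9°).
Interpolate at f = 3/5 with slerp weights a = sin((1−f)δ)/sin δ ≈ 0.493, b = sin(fδ)/sin δ ≈ 0.704.
p = a·p₁ + b·p₂ ≈ (0.125, 0.705, 0.698); φ = arcsin(p_z) ≈ 44.28°, λ = atan2(p_y, p_x) ≈ 79.97°.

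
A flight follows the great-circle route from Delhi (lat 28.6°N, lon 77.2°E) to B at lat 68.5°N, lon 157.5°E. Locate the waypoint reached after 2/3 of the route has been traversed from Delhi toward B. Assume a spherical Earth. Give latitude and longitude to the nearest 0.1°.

≈ lat 61.6°N, lon 111.5°E

Write both endpoints as unit vectors p₁, p₂ with components (cos φ cos λ, cos φ sin λ, sin φ).
The central angle between the endpoints is δ = arccos(p₁·p₂) ≈ 1.048 rad (60.0°).
Interpolate at f = 2/3 with slerp weights a = sin((1−f)δ)/sin δ ≈ 0.395, b = sin(fδ)/sin δ ≈ 0.742.
p = a·p₁ + b·p₂ ≈ (-0.175, 0.442, 0.880); φ = arcsin(p_z) ≈ 61.61°, λ = atan2(p_y, p_x) ≈ 111.53°.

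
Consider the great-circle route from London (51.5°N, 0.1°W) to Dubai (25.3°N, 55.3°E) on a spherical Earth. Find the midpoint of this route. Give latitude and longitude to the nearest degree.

Convert each endpoint to a unit vector on the sphere (x = cos φ cos λ, y = cos φ sin λ, z = sin φ).
The central angle between the endpoints is δ = arccos(p₁·p₂) ≈ 0.858 rad (49.2°).
Interpolate at f = 1/2 with slerp weights a = sin((1−f)δ)/sin δ ≈ 0.550, b = sin(fδ)/sin δ ≈ 0.550.
p = a·p₁ + b·p₂ ≈ (0.625, 0.408, 0.665); φ = arcsin(p_z) ≈ 41.70°, λ = atan2(p_y, p_x) ≈ 33.13°.

≈ 42°N, 33°E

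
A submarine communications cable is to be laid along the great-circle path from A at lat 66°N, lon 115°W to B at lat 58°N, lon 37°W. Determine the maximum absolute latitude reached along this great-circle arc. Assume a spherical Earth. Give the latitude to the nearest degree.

The great circle lies in the plane with unit normal n̂ = (p₁ × p₂)/|p₁ × p₂|.
Here n̂_z ≈ +0.368; the vertex latitude is φ_max = arccos|n̂_z| ≈ 68.4°.
Check via Clairaut: cos φ_max = |cos φ₁| · sin C = cos(66.0°)·sin(64.8°) ≈ 0.368, again giving ≈ 68.4°.

≈ 68°N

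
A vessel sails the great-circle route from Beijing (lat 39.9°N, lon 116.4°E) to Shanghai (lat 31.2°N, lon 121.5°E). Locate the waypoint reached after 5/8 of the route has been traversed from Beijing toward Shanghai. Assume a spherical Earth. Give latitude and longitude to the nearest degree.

From cos δ = sin φ₁ sin φ₂ + cos φ₁ cos φ₂ cos Δλ, the central angle is δ ≈ 0.168 rad (9.6°).
Interpolate at f = 5/8 with slerp weights a = sin((1−f)δ)/sin δ ≈ 0.377, b = sin(fδ)/sin δ ≈ 0.627.
p = a·p₁ + b·p₂ ≈ (-0.409, 0.716, 0.566); φ = arcsin(p_z) ≈ 34.49°, λ = atan2(p_y, p_x) ≈ 119.71°.

≈ lat 34°N, lon 120°E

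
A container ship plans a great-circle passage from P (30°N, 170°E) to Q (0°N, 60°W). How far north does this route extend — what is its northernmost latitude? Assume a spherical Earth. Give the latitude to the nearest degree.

The great circle lies in the plane with unit normal n̂ = (p₁ × p₂)/|p₁ × p₂|.
Here n̂_z ≈ +0.799; the vertex latitude is φ_max = arccos|n̂_z| ≈ 37.0°.
Check via Clairaut: cos φ_max = |cos φ₁| · sin C = cos(30.0°)·sin(67.2°) ≈ 0.799, again giving ≈ 37.0°.

≈ 37°N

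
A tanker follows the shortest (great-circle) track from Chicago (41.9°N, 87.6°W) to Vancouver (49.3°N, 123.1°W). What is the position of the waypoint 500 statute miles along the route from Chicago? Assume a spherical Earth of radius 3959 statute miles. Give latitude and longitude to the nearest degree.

≈ (45°N, 97°W)

Convert each endpoint to a unit vector on the sphere (x = cos φ cos λ, y = cos φ sin λ, z = sin φ).
The central angle between the endpoints is δ = arccos(p₁·p₂) ≈ 0.448 rad (25.7°). The total great-circle distance is δ·R ≈ 0.448 × 3959 ≈ 1772 mi, so the target fraction is f = 500/1772 ≈ 0.282.
Interpolate at f ≈ 0.282 with slerp weights a = sin((1−f)δ)/sin δ ≈ 0.730, b = sin(fδ)/sin δ ≈ 0.291.
p = a·p₁ + b·p₂ ≈ (-0.081, -0.702, 0.708); φ = arcsin(p_z) ≈ 45.07°, λ = atan2(p_y, p_x) ≈ -96.58°.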